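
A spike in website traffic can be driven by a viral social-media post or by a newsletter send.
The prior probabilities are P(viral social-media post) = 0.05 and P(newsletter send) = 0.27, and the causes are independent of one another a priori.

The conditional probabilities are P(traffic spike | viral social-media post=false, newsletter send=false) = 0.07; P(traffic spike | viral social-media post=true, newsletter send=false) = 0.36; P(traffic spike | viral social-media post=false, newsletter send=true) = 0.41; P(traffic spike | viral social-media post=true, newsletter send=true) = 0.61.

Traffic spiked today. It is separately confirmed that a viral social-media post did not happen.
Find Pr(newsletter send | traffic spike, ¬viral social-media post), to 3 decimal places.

Sum P(traffic spike|·) weighted by the priors over both values of newsletter send:
  P(traffic spike | ¬viral social-media post) = 0.07×0.73 + 0.41×0.27
        = 0.051100 + 0.110700 = 0.161800
Keeping only the newsletter send-present terms gives 0.110700, so
  P(newsletter send | traffic spike, ¬viral social-media post) = 0.110700 / 0.161800 ≈ 0.684

Pr(newsletter send | traffic spike, ¬viral social-media post) ≈ 0.684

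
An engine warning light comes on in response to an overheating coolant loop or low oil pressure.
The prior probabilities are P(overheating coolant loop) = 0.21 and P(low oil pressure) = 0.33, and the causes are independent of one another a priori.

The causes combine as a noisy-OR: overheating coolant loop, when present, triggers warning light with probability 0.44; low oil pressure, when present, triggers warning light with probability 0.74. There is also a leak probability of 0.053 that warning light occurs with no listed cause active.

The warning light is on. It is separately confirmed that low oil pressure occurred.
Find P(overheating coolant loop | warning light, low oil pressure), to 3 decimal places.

Under noisy-OR, P(warning light | causes) = 1 − (1−0.053)·∏(1−qᵢ) over the active causes.
By total probability over both values of overheating coolant loop:
  P(warning light | low oil pressure) = 0.75378*0.79 + 0.862117*0.21
        = 0.595486 + 0.181045 = 0.776531
Configurations with overheating coolant loop contribute 0.181045, so
  P(overheating coolant loop | warning light, low oil pressure) = 0.181045 / 0.776531 ≈ 0.233

P(overheating coolant loop | warning light, low oil pressure) ≈ 0.233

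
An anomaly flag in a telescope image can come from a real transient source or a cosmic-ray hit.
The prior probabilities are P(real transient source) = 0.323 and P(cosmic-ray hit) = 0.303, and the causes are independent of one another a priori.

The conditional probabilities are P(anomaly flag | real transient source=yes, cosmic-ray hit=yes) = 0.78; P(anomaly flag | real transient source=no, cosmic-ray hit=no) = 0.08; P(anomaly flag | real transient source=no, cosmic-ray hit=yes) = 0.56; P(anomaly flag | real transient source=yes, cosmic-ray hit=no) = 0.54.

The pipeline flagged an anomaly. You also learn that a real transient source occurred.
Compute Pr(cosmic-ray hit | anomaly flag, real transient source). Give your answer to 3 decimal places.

Pr(cosmic-ray hit | anomaly flag, real transient source) ≈ 0.386

P(anomaly flag | real transient source) = 0.54·0.697 + 0.78·0.303 = 0.376380 + 0.236340 = 0.612720
The cosmic-ray hit-present share is 0.78·0.303 = 0.236340.
So P(cosmic-ray hit | anomaly flag, real transient source) = 0.236340/0.612720 ≈ 0.386.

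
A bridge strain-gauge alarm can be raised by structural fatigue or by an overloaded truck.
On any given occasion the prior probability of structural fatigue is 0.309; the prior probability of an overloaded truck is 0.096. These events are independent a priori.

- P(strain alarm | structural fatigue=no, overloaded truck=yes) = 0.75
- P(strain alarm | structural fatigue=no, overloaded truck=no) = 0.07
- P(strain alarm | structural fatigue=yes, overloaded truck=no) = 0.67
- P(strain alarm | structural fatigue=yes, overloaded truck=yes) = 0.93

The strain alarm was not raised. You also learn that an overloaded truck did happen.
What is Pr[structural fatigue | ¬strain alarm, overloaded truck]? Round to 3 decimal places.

Pr[structural fatigue | ¬strain alarm, overloaded truck] ≈ 0.111

Numerator (weight on configurations with structural fatigue): 0.07·0.309 = 0.021630
The normalizing constant is 0.25·0.691 + 0.07·0.309 = 0.194380
P(structural fatigue | ¬strain alarm, overloaded truck) = 0.021630/0.194380 ≈ 0.111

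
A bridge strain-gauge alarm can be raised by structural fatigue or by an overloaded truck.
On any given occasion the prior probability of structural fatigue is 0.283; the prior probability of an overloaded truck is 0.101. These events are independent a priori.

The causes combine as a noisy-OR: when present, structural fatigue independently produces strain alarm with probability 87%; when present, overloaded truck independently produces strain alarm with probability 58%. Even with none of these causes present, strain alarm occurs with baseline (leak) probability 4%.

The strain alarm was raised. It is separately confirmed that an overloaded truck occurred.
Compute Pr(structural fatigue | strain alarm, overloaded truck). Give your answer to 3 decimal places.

Pr(structural fatigue | strain alarm, overloaded truck) ≈ 0.385

Under noisy-OR, P(strain alarm | causes) = 1 − (1−0.04)·∏(1−qᵢ) over the active causes.
Enumerate both values of structural fatigue and weight by the priors:
  P(strain alarm | overloaded truck) = 0.5968×0.717 + 0.947584×0.283
        = 0.427906 + 0.268166 = 0.696072
The terms with structural fatigue present sum to 0.268166, so
  P(structural fatigue | strain alarm, overloaded truck) = 0.268166 / 0.696072 ≈ 0.385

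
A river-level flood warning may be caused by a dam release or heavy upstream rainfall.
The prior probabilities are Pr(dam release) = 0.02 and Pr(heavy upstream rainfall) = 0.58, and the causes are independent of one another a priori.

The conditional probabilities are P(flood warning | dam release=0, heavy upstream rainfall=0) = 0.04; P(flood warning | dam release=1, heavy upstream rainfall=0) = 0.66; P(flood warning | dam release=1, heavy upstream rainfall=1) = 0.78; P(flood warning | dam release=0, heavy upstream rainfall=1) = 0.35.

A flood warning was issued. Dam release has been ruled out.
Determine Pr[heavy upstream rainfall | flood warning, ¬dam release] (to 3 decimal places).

Weight on heavy upstream rainfall=true, given the evidence: 0.35×0.58 = 0.203000
Normalizer over all consistent configurations: 0.04×0.42 + 0.35×0.58 = 0.219800
P(heavy upstream rainfall | flood warning, ¬dam release) = 0.203000/0.219800 ≈ 0.924

Pr[heavy upstream rainfall | flood warning, ¬dam release] ≈ 0.924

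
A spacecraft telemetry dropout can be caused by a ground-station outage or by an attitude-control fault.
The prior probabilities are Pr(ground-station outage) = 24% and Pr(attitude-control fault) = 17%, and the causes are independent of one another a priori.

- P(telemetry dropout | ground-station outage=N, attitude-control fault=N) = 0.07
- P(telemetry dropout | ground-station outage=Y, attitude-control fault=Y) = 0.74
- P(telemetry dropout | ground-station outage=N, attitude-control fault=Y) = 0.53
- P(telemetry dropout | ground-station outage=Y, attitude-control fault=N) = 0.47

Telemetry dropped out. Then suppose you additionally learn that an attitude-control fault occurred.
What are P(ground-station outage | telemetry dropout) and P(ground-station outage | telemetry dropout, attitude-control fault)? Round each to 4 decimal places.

Enumerate the 4 (ground-station outage, attitude-control fault) configurations and weight by the priors:
  P(telemetry dropout) = 0.07*0.76*0.83 + 0.53*0.76*0.17 + 0.47*0.24*0.83 + 0.74*0.24*0.17
        = 0.044156 + 0.068476 + 0.093624 + 0.030192 = 0.236448
Configurations with ground-station outage contribute 0.123816, so
  P(ground-station outage | telemetry dropout) = 0.123816 / 0.236448 ≈ 0.5237

With the extra evidence:
P(telemetry dropout | attitude-control fault) = 0.53*0.76 + 0.74*0.24 = 0.402800 + 0.177600 = 0.580400
Of this, 0.177600 comes from 0.74*0.24 (the ground-station outage=true cases).
P(ground-station outage | telemetry dropout, attitude-control fault) = 0.177600 / 0.580400 ≈ 0.3060
This is intercausal reasoning (explaining away): once attitude-control fault accounts for the telemetry dropout, ground-station outage becomes less likely.

P(ground-station outage | telemetry dropout) ≈ 0.5237; P(ground-station outage | telemetry dropout, attitude-control fault) ≈ 0.3060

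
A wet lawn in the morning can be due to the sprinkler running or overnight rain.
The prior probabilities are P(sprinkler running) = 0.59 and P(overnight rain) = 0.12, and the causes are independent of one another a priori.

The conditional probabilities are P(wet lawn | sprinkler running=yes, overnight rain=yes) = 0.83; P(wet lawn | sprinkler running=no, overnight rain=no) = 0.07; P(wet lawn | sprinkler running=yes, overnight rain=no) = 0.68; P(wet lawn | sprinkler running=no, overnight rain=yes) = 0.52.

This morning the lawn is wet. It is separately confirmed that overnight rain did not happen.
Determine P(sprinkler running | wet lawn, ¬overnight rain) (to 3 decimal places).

Weight on sprinkler running=true, given the evidence: 0.68·0.59 = 0.401200
Normalizer over all consistent configurations: 0.07·0.41 + 0.68·0.59 = 0.429900
Posterior = 0.401200 / 0.429900 ≈ 0.933

P(sprinkler running | wet lawn, ¬overnight rain) ≈ 0.933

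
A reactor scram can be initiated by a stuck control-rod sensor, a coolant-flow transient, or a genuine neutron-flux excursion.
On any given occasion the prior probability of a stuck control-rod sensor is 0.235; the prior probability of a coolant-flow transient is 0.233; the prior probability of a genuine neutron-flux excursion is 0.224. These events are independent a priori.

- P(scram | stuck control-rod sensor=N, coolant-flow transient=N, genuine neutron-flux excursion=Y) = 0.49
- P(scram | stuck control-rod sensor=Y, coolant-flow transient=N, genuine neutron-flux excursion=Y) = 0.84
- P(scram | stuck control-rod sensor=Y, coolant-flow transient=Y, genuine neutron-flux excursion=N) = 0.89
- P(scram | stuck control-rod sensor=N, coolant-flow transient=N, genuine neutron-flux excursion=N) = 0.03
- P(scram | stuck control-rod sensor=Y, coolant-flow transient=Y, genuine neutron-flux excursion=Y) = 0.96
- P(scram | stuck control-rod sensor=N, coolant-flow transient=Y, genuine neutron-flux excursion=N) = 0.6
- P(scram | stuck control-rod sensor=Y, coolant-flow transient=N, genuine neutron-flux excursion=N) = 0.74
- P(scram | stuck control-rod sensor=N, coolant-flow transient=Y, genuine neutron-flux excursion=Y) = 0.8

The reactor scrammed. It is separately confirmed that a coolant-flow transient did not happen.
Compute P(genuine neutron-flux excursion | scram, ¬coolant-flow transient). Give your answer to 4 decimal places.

P(genuine neutron-flux excursion | scram, ¬coolant-flow transient) ≈ 0.4563

By total probability over the 4 (stuck control-rod sensor, genuine neutron-flux excursion) configurations:
  P(scram | ¬coolant-flow transient) = 0.03·0.765·0.776 + 0.49·0.765·0.224 + 0.74·0.235·0.776 + 0.84·0.235·0.224
        = 0.017809 + 0.083966 + 0.134946 + 0.044218 = 0.280939
Keeping only the genuine neutron-flux excursion-present terms gives 0.128184, so
  P(genuine neutron-flux excursion | scram, ¬coolant-flow transient) = 0.128184 / 0.280939 ≈ 0.4563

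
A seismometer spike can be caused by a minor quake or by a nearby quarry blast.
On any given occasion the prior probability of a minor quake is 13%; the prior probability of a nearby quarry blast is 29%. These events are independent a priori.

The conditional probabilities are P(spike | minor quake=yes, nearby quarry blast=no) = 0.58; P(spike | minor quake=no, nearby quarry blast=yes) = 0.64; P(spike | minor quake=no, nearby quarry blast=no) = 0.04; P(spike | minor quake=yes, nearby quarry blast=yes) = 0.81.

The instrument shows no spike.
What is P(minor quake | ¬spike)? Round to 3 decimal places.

P(minor quake | ¬spike) ≈ 0.063

By total probability over the 4 (minor quake, nearby quarry blast) configurations:
  P(¬spike) = 0.96*0.87*0.71 + 0.36*0.87*0.29 + 0.42*0.13*0.71 + 0.19*0.13*0.29
        = 0.592992 + 0.090828 + 0.038766 + 0.007163 = 0.729749
Configurations with minor quake contribute 0.045929, so
  P(minor quake | ¬spike) = 0.045929 / 0.729749 ≈ 0.063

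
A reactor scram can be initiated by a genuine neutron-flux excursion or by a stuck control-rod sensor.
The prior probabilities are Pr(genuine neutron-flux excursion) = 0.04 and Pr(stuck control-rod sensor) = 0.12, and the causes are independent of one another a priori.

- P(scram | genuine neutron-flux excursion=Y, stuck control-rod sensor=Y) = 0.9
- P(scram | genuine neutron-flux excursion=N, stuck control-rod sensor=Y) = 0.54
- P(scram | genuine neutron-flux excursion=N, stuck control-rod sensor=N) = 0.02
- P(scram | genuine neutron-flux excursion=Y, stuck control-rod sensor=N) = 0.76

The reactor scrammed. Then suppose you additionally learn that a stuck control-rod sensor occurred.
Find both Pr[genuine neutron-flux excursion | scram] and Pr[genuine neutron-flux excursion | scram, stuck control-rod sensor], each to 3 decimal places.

By total probability over the 4 (genuine neutron-flux excursion, stuck control-rod sensor) configurations:
  P(scram) = 0.02×0.96×0.88 + 0.54×0.96×0.12 + 0.76×0.04×0.88 + 0.9×0.04×0.12
        = 0.016896 + 0.062208 + 0.026752 + 0.004320 = 0.110176
Keeping only the genuine neutron-flux excursion-present terms gives 0.031072, so
  P(genuine neutron-flux excursion | scram) = 0.031072 / 0.110176 ≈ 0.282

Now also conditioning on stuck control-rod sensor=true:
Weight on genuine neutron-flux excursion=true, given the evidence: 0.9·0.04 = 0.036000
The normalizing constant is 0.54·0.96 + 0.9·0.04 = 0.554400
Posterior = 0.036000 / 0.554400 ≈ 0.065
Conditioning on stuck control-rod sensor lowers the posterior on genuine neutron-flux excursion: the classic explaining-away effect in a common-effect structure.

Pr[genuine neutron-flux excursion | scram] ≈ 0.282; Pr[genuine neutron-flux excursion | scram, stuck control-rod sensor] ≈ 0.065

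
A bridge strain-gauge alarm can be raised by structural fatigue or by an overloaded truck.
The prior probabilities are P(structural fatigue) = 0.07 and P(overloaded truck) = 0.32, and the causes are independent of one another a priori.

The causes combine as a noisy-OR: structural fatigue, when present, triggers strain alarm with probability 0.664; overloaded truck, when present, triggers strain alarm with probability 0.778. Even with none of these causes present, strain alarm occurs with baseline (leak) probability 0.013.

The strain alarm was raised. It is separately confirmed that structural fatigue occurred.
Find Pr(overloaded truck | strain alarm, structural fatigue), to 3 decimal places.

Under noisy-OR, P(strain alarm | causes) = 1 − (1−0.013)·∏(1−qᵢ) over the active causes.
Weight on overloaded truck=true, given the evidence: 0.926378*0.32 = 0.296441
Normalizer over all consistent configurations: 0.668368*0.68 + 0.926378*0.32 = 0.750931
Posterior = 0.296441 / 0.750931 ≈ 0.395

Pr(overloaded truck | strain alarm, structural fatigue) ≈ 0.395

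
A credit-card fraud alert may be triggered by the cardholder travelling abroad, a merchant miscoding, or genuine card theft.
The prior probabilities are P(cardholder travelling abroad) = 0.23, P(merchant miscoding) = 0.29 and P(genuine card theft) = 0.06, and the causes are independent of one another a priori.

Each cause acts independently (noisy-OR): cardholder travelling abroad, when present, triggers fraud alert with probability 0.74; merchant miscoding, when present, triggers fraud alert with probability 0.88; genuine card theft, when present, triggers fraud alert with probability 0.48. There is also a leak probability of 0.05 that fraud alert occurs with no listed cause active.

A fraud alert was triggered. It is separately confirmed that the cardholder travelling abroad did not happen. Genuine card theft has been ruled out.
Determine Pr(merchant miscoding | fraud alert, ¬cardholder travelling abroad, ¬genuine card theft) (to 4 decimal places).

Under noisy-OR, P(fraud alert | causes) = 1 − (1−0.05)·∏(1−qᵢ) over the active causes.
Enumerate both values of merchant miscoding and weight by the priors:
  P(fraud alert | ¬cardholder travelling abroad, ¬genuine card theft) = 0.05×0.71 + 0.886×0.29
        = 0.035500 + 0.256940 = 0.292440
The terms with merchant miscoding present sum to 0.256940, so
  P(merchant miscoding | fraud alert, ¬cardholder travelling abroad, ¬genuine card theft) = 0.256940 / 0.292440 ≈ 0.8786

Pr(merchant miscoding | fraud alert, ¬cardholder travelling abroad, ¬genuine card theft) ≈ 0.8786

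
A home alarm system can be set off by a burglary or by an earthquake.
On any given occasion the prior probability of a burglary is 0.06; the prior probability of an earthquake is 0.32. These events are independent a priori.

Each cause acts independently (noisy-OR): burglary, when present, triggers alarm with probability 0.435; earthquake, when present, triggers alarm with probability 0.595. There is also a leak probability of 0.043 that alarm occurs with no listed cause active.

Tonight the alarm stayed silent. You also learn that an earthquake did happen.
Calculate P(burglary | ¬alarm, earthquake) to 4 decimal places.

P(burglary | ¬alarm, earthquake) ≈ 0.0348

Under noisy-OR, P(alarm | causes) = 1 − (1−0.043)·∏(1−qᵢ) over the active causes.
P(¬alarm | earthquake) = 0.387585*0.94 + 0.218986*0.06 = 0.364330 + 0.013139 = 0.377469
The burglary-present share is 0.218986*0.06 = 0.013139.
Hence the posterior is 0.013139/0.377469 ≈ 0.0348.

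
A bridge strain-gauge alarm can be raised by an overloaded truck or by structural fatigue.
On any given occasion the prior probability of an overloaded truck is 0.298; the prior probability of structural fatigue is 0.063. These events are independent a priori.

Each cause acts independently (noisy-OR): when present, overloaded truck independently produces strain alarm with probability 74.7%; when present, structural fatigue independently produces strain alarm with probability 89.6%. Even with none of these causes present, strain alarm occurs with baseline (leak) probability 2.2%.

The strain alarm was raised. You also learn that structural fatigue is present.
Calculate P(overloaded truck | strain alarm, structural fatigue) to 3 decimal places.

P(overloaded truck | strain alarm, structural fatigue) ≈ 0.315

Under noisy-OR, P(strain alarm | causes) = 1 − (1−0.022)·∏(1−qᵢ) over the active causes.
Weight on overloaded truck=true, given the evidence: 0.974267·0.298 = 0.290332
Normalizer over all consistent configurations: 0.898288·0.702 + 0.974267·0.298 = 0.920930
P(overloaded truck | strain alarm, structural fatigue) = 0.290332/0.920930 ≈ 0.315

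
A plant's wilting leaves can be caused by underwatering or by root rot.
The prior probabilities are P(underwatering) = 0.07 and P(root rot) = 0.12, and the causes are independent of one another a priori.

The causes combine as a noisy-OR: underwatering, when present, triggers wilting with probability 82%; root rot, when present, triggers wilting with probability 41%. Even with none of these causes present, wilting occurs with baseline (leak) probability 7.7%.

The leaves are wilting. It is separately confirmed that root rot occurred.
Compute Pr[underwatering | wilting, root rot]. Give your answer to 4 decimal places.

Under noisy-OR, P(wilting | causes) = 1 − (1−0.077)·∏(1−qᵢ) over the active causes.
P(wilting | root rot) = 0.45543·0.93 + 0.901977·0.07 = 0.423550 + 0.063138 = 0.486688
Of this, 0.063138 comes from 0.901977·0.07 (the underwatering=true cases).
P(underwatering | wilting, root rot) = 0.063138 / 0.486688 ≈ 0.1297

Pr[underwatering | wilting, root rot] ≈ 0.1297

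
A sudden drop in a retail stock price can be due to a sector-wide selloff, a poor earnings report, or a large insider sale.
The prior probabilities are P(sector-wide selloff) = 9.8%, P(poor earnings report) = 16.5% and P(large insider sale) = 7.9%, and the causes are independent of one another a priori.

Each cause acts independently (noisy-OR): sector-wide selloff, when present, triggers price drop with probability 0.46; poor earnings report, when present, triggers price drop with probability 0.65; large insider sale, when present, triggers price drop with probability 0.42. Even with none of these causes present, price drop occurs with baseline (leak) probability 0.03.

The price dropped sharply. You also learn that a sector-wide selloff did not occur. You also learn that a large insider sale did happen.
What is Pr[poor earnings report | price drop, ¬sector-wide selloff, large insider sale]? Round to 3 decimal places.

Pr[poor earnings report | price drop, ¬sector-wide selloff, large insider sale] ≈ 0.266

Under noisy-OR, P(price drop | causes) = 1 − (1−0.03)·∏(1−qᵢ) over the active causes.
For the numerator, keep only poor earnings report=true terms: 0.80309·0.165 = 0.132510
Normalizer over all consistent configurations: 0.4374·0.835 + 0.80309·0.165 = 0.497739
P(poor earnings report | price drop, ¬sector-wide selloff, large insider sale) = 0.132510/0.497739 ≈ 0.266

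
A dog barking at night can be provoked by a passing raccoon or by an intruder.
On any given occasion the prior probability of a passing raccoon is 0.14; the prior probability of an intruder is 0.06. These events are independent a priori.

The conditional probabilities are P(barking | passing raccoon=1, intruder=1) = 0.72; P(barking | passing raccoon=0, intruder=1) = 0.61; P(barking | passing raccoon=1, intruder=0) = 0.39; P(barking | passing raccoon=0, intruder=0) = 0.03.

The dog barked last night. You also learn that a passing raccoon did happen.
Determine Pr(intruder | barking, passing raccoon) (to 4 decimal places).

P(barking | passing raccoon) = 0.39×0.94 + 0.72×0.06 = 0.366600 + 0.043200 = 0.409800
Of this, 0.043200 comes from 0.72×0.06 (the intruder=true cases).
P(intruder | barking, passing raccoon) = 0.043200 / 0.409800 ≈ 0.1054

Pr(intruder | barking, passing raccoon) ≈ 0.1054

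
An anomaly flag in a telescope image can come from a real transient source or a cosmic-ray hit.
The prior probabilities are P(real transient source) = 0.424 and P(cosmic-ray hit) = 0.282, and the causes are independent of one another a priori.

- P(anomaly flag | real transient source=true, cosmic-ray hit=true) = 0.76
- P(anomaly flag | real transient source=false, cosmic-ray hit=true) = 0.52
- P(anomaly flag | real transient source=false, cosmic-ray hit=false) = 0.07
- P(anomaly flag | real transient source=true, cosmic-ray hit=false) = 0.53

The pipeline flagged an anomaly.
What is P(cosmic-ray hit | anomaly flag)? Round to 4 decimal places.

Weight on cosmic-ray hit=true, given the evidence: 0.084465 + 0.090872 = 0.175337
Denominator P(anomaly flag): 0.07·0.576·0.718 + 0.52·0.576·0.282 + 0.53·0.424·0.718 + 0.76·0.424·0.282 = 0.365636
Posterior = 0.175337 / 0.365636 ≈ 0.4795

P(cosmic-ray hit | anomaly flag) ≈ 0.4795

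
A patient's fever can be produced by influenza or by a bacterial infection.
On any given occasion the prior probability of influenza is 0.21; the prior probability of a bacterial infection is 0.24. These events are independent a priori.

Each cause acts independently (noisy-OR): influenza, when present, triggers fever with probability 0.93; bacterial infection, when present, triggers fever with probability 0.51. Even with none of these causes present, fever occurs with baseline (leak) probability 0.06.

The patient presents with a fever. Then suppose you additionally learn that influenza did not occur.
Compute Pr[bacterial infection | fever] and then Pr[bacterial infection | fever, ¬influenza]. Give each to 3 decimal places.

Under noisy-OR, P(fever | causes) = 1 − (1−0.06)·∏(1−qᵢ) over the active causes.
P(fever) = 0.06*0.79*0.76 + 0.5394*0.79*0.24 + 0.9342*0.21*0.76 + 0.967758*0.21*0.24 = 0.036024 + 0.102270 + 0.149098 + 0.048775 = 0.336167
The bacterial infection-present share is 0.102270 + 0.048775 = 0.151045.
P(bacterial infection | fever) = 0.151045 / 0.336167 ≈ 0.449

Now also conditioning on influenza≠true:
P(fever | ¬influenza) = 0.06·0.76 + 0.5394·0.24 = 0.045600 + 0.129456 = 0.175056
Of this, 0.129456 comes from 0.5394·0.24 (the bacterial infection=true cases).
P(bacterial infection | fever, ¬influenza) = 0.129456 / 0.175056 ≈ 0.740
With influenza excluded, bacterial infection must carry more of the explanatory weight for the fever.

Pr[bacterial infection | fever] ≈ 0.449; Pr[bacterial infection | fever, ¬influenza] ≈ 0.740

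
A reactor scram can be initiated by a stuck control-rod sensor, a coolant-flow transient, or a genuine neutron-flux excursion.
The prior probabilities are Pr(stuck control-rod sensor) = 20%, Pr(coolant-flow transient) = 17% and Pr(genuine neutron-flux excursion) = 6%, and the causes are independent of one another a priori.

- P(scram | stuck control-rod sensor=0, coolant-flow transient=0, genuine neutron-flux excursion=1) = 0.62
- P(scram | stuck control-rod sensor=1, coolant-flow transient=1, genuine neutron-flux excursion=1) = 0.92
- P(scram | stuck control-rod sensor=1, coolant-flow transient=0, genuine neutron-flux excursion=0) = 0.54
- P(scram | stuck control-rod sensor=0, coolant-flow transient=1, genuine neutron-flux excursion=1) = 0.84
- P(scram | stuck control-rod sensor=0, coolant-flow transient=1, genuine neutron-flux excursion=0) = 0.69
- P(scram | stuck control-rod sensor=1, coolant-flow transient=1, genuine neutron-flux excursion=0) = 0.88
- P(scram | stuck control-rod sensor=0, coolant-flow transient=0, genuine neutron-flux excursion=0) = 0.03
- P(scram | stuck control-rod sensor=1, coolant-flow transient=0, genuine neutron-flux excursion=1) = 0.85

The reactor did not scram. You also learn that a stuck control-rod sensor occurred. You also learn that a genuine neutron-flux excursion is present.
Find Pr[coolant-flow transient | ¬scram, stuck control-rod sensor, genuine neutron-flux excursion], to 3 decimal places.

Pr[coolant-flow transient | ¬scram, stuck control-rod sensor, genuine neutron-flux excursion] ≈ 0.098

Weight on coolant-flow transient=true, given the evidence: 0.08×0.17 = 0.013600
Denominator P(¬scram | stuck control-rod sensor, genuine neutron-flux excursion): 0.15×0.83 + 0.08×0.17 = 0.138100
P(coolant-flow transient | ¬scram, stuck control-rod sensor, genuine neutron-flux excursion) = 0.013600/0.138100 ≈ 0.098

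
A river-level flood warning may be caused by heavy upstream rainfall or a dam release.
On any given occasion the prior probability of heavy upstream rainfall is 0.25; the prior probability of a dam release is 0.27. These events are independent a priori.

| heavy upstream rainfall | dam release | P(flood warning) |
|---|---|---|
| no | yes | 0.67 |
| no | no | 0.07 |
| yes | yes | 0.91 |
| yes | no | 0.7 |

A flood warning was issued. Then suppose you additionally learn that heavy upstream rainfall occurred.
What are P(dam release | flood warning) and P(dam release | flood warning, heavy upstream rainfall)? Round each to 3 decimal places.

P(dam release | flood warning) ≈ 0.543; P(dam release | flood warning, heavy upstream rainfall) ≈ 0.325

Sum P(flood warning|·) weighted by the priors over the 4 (heavy upstream rainfall, dam release) configurations:
  P(flood warning) = 0.07*0.75*0.73 + 0.67*0.75*0.27 + 0.7*0.25*0.73 + 0.91*0.25*0.27
        = 0.038325 + 0.135675 + 0.127750 + 0.061425 = 0.363175
The terms with dam release present sum to 0.197100, so
  P(dam release | flood warning) = 0.197100 / 0.363175 ≈ 0.543

With the extra evidence:
P(flood warning | heavy upstream rainfall) = 0.7·0.73 + 0.91·0.27 = 0.511000 + 0.245700 = 0.756700
Of this, 0.245700 comes from 0.91·0.27 (the dam release=true cases).
Hence the posterior is 0.245700/0.756700 ≈ 0.325.
This is intercausal reasoning (explaining away): once heavy upstream rainfall accounts for the flood warning, dam release becomes less likely.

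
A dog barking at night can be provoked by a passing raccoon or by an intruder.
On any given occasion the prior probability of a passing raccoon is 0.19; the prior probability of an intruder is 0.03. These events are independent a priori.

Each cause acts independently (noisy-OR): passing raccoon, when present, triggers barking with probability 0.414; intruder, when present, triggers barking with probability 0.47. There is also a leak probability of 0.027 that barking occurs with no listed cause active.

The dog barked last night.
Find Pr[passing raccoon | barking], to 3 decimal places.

Pr[passing raccoon | barking] ≈ 0.716

Under noisy-OR, P(barking | causes) = 1 − (1−0.027)·∏(1−qᵢ) over the active causes.
P(barking) = 0.027*0.81*0.97 + 0.48431*0.81*0.03 + 0.429822*0.19*0.97 + 0.697806*0.19*0.03 = 0.021214 + 0.011769 + 0.079216 + 0.003977 = 0.116176
Of this, 0.083193 comes from 0.079216 + 0.003977 (the passing raccoon=true cases).
P(passing raccoon | barking) = 0.083193 / 0.116176 ≈ 0.716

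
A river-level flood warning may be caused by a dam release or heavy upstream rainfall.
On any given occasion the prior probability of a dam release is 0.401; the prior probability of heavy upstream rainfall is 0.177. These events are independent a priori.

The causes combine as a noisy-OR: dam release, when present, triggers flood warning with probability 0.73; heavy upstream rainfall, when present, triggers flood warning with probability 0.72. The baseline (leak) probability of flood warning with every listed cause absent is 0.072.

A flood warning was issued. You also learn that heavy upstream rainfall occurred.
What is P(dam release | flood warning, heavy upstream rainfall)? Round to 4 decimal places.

Under noisy-OR, P(flood warning | causes) = 1 − (1−0.072)·∏(1−qᵢ) over the active causes.
P(flood warning | heavy upstream rainfall) = 0.74016*0.599 + 0.929843*0.401 = 0.443356 + 0.372867 = 0.816223
Of this, 0.372867 comes from 0.929843*0.401 (the dam release=true cases).
So P(dam release | flood warning, heavy upstream rainfall) = 0.372867/0.816223 ≈ 0.4568.

P(dam release | flood warning, heavy upstream rainfall) ≈ 0.4568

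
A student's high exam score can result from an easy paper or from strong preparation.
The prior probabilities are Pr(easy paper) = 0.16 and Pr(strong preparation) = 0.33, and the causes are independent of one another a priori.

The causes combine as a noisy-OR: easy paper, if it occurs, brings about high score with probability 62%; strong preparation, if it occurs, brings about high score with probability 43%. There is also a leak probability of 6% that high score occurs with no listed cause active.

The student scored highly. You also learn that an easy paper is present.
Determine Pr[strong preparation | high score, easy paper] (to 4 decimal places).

Under noisy-OR, P(high score | causes) = 1 − (1−0.06)·∏(1−qᵢ) over the active causes.
Sum P(high score|·) weighted by the priors over both values of strong preparation:
  P(high score | easy paper) = 0.6428·0.67 + 0.796396·0.33
        = 0.430676 + 0.262811 = 0.693487
The terms with strong preparation present sum to 0.262811, so
  P(strong preparation | high score, easy paper) = 0.262811 / 0.693487 ≈ 0.3790

Pr[strong preparation | high score, easy paper] ≈ 0.3790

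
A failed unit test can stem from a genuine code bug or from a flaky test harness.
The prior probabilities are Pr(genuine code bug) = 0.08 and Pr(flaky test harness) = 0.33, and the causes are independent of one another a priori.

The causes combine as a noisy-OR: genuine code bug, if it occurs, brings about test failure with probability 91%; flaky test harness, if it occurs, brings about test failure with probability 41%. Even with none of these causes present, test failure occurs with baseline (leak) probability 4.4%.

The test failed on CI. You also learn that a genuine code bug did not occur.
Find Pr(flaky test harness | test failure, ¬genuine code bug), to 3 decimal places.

Under noisy-OR, P(test failure | causes) = 1 − (1−0.044)·∏(1−qᵢ) over the active causes.
By total probability over both values of flaky test harness:
  P(test failure | ¬genuine code bug) = 0.044*0.67 + 0.43596*0.33
        = 0.029480 + 0.143867 = 0.173347
Keeping only the flaky test harness-present terms gives 0.143867, so
  P(flaky test harness | test failure, ¬genuine code bug) = 0.143867 / 0.173347 ≈ 0.830

Pr(flaky test harness | test failure, ¬genuine code bug) ≈ 0.830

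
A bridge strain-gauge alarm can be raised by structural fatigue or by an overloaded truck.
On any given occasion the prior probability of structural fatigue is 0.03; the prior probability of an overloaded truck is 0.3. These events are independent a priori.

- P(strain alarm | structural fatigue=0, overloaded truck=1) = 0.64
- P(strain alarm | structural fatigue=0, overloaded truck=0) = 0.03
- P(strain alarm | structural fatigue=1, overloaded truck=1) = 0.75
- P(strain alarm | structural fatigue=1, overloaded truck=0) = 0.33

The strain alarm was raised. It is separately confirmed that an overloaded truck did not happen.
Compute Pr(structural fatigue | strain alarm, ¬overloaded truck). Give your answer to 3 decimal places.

Pr(structural fatigue | strain alarm, ¬overloaded truck) ≈ 0.254

P(strain alarm | ¬overloaded truck) = 0.03*0.97 + 0.33*0.03 = 0.029100 + 0.009900 = 0.039000
Of this, 0.009900 comes from 0.33*0.03 (the structural fatigue=true cases).
So P(structural fatigue | strain alarm, ¬overloaded truck) = 0.009900/0.039000 ≈ 0.254.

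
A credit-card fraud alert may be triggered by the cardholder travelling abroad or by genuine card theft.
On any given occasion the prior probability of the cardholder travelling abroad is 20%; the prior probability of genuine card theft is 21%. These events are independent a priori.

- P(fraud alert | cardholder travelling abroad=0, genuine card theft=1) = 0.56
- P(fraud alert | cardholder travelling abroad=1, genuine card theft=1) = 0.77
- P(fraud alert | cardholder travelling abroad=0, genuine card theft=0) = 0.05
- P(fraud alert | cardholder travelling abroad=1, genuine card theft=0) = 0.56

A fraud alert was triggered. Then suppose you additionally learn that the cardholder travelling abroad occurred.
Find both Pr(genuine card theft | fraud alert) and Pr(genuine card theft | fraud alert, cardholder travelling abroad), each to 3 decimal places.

For the numerator, keep only genuine card theft=true terms: 0.094080 + 0.032340 = 0.126420
Denominator P(fraud alert): 0.05*0.8*0.79 + 0.56*0.8*0.21 + 0.56*0.2*0.79 + 0.77*0.2*0.21 = 0.246500
P(genuine card theft | fraud alert) = 0.126420/0.246500 ≈ 0.513

Now condition on the additional information:
Weight on genuine card theft=true, given the evidence: 0.77·0.21 = 0.161700
The normalizing constant is 0.56·0.79 + 0.77·0.21 = 0.604100
Posterior = 0.161700 / 0.604100 ≈ 0.268
Conditioning on cardholder travelling abroad lowers the posterior on genuine card theft: the classic explaining-away effect in a common-effect structure.

Pr(genuine card theft | fraud alert) ≈ 0.513; Pr(genuine card theft | fraud alert, cardholder travelling abroad) ≈ 0.268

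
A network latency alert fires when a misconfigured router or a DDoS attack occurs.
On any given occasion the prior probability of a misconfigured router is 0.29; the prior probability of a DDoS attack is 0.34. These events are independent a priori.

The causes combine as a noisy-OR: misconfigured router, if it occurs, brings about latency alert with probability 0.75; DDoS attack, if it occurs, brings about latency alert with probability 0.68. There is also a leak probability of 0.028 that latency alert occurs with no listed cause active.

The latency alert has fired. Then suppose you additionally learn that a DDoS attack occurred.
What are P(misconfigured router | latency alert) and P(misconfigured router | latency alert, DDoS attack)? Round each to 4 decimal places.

Under noisy-OR, P(latency alert | causes) = 1 − (1−0.028)·∏(1−qᵢ) over the active causes.
P(latency alert) = 0.028*0.71*0.66 + 0.68896*0.71*0.34 + 0.757*0.29*0.66 + 0.92224*0.29*0.34 = 0.013121 + 0.166315 + 0.144890 + 0.090933 = 0.415259
Restricting to configurations with misconfigured router present: 0.144890 + 0.090933 = 0.235823.
So P(misconfigured router | latency alert) = 0.235823/0.415259 ≈ 0.5679.

Now also conditioning on DDoS attack=true:
Numerator (weight on configurations with misconfigured router): 0.92224·0.29 = 0.267450
The normalizing constant is 0.68896·0.71 + 0.92224·0.29 = 0.756612
Posterior = 0.267450 / 0.756612 ≈ 0.3535
The drop from 0.5679 to 0.3535 is the explaining-away (discounting) effect.

P(misconfigured router | latency alert) ≈ 0.5679; P(misconfigured router | latency alert, DDoS attack) ≈ 0.3535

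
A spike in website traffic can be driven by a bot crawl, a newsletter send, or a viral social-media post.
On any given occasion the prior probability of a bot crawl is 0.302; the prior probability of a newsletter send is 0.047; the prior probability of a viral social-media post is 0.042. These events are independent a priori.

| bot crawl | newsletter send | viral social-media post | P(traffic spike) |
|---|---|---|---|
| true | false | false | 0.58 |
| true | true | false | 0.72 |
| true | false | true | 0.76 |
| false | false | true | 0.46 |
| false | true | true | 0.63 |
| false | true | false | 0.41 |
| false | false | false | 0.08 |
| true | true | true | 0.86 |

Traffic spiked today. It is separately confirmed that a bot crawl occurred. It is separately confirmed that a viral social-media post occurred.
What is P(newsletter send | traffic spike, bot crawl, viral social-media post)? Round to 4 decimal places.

P(newsletter send | traffic spike, bot crawl, viral social-media post) ≈ 0.0529

Weight on newsletter send=true, given the evidence: 0.86×0.047 = 0.040420
Denominator P(traffic spike | bot crawl, viral social-media post): 0.76×0.953 + 0.86×0.047 = 0.764700
P(newsletter send | traffic spike, bot crawl, viral social-media post) = 0.040420/0.764700 ≈ 0.0529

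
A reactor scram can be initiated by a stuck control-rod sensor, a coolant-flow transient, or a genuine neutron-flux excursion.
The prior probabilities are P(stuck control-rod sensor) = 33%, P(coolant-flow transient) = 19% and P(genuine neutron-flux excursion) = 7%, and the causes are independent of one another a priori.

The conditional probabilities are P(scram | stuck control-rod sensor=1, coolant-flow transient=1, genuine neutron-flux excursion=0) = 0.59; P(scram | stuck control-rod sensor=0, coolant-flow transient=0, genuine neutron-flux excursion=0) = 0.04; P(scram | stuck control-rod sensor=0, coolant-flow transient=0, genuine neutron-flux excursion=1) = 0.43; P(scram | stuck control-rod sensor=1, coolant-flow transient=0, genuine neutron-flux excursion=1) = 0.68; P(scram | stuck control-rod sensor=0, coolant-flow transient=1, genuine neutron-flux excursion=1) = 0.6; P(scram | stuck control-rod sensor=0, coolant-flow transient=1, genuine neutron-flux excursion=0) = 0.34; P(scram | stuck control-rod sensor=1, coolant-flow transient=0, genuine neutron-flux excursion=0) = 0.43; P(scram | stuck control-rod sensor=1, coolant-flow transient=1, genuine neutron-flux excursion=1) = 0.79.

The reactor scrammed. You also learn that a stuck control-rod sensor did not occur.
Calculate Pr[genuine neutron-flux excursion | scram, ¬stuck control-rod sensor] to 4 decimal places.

For the numerator, keep only genuine neutron-flux excursion=true terms: 0.024381 + 0.007980 = 0.032361
Denominator P(scram | ¬stuck control-rod sensor): 0.04·0.81·0.93 + 0.43·0.81·0.07 + 0.34·0.19·0.93 + 0.6·0.19·0.07 = 0.122571
P(genuine neutron-flux excursion | scram, ¬stuck control-rod sensor) = 0.032361/0.122571 ≈ 0.2640

Pr[genuine neutron-flux excursion | scram, ¬stuck control-rod sensor] ≈ 0.2640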